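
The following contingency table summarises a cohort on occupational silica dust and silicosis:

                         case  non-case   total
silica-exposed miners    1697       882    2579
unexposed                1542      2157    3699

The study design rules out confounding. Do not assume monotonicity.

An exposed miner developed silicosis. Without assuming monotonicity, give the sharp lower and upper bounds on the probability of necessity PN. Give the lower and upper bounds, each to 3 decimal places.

0.366 ≤ PN ≤ 0.886

p₁ = P(outcome | exposed) = 1697/2579 = 0.65801
p₀ = P(outcome | unexposed) = 1542/3699 = 0.41687
Under exogeneity alone the bounds on PN are max{0,(p₁−p₀)/p₁} ≤ PN ≤ min{1,(1−p₀)/p₁}.
  lower = (p₁ − p₀)/p₁ = 0.24114 / 0.65801 ≈ 0.3665
  upper = min{1, (1 − p₀)/p₁} = 0.58313 / 0.65801 ≈ 0.8862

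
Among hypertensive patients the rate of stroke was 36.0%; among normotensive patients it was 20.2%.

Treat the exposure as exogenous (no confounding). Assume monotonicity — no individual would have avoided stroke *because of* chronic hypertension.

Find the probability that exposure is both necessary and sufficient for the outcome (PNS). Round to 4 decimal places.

p₁ = 0.36, p₀ = 0.202.
Under exogeneity and monotonicity, PNS = p₁ − p₀.
PNS = 0.36 − 0.202 = 0.158

PNS ≈ 0.1580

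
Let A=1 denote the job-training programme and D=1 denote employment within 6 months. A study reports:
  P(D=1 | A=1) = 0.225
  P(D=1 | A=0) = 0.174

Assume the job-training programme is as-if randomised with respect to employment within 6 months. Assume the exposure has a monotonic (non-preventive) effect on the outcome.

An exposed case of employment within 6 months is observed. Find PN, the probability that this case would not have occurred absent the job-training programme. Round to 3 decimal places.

Let p₁ = 0.225, p₀ = 0.174.
Under exogeneity and monotonicity, PN = (p₁ − p₀) / p₁.
PN = (0.225 − 0.174) / 0.225 = 0.051 / 0.225 ≈ 0.2267

PN ≈ 0.227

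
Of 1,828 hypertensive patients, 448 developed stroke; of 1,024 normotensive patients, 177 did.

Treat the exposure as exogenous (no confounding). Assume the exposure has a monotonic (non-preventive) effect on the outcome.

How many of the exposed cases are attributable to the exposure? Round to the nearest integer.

p₁ = P(outcome | exposed) = 448/1828 = 0.24508
p₀ = P(outcome | unexposed) = 177/1024 = 0.17285
PN = (p₁ − p₀)/p₁ = (0.24508 − 0.17285) / 0.24508 ≈ 0.29470.
Attributable cases ≈ PN × (exposed cases) = 0.29470 × 448 ≈ 132.03.

about 132 cases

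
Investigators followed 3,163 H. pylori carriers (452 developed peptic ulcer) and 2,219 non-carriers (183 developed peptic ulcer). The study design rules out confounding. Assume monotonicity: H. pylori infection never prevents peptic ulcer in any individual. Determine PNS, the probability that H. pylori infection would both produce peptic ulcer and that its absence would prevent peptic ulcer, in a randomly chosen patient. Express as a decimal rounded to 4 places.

PNS ≈ 0.0604

p₁ = P(outcome | exposed) = 452/3163 = 0.1429
p₀ = P(outcome | unexposed) = 183/2219 = 0.08247
Under exogeneity and monotonicity, PNS = p₁ − p₀.
PNS = 0.1429 − 0.08247 = 0.060433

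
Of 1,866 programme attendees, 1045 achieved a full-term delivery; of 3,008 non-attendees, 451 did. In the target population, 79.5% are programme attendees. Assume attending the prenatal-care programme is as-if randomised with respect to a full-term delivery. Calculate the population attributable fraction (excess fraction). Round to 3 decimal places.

PAF ≈ 0.685

p₁ = P(outcome | exposed) = 1045/1866 = 0.56002
p₀ = P(outcome | unexposed) = 451/3008 = 0.14993
Overall risk P(Y=1) = π·p₁ + (1−π)·p₀ = 0.795×0.56002 + 0.205×0.14993 = 0.47595.
Under exogeneity, PAF = [P(Y=1) − p₀] / P(Y=1).
PAF = (0.47595 − 0.14993) / 0.47595 ≈ 0.6850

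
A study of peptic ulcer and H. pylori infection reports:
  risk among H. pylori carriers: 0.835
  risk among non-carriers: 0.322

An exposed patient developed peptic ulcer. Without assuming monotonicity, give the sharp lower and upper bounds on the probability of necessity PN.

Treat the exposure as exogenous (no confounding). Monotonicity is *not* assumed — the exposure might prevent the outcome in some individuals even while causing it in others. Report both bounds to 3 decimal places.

0.614 ≤ PN ≤ 0.812

Let p₁ = 0.835, p₀ = 0.322.
Under exogeneity alone the bounds on PN are max{0,(p₁−p₀)/p₁} ≤ PN ≤ min{1,(1−p₀)/p₁}.
  lower = (p₁ − p₀)/p₁ = 0.513 / 0.835 ≈ 0.6144
  upper = min{1, (1 − p₀)/p₁} = 0.678 / 0.835 ≈ 0.8120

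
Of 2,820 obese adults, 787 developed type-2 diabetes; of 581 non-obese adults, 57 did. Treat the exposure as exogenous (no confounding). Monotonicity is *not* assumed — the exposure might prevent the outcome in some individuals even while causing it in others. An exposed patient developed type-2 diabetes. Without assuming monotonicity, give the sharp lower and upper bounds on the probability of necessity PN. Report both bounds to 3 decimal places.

p₁ = P(outcome | exposed) = 787/2820 = 0.27908
p₀ = P(outcome | unexposed) = 57/581 = 0.098107
Under exogeneity alone the bounds on PN are max{0,(p₁−p₀)/p₁} ≤ PN ≤ min{1,(1−p₀)/p₁}.
  lower = (p₁ − p₀)/p₁ = 0.18097 / 0.27908 ≈ 0.6485
  upper = min{1, (1 − p₀)/p₁} = 0.90189 / 0.27908 ≈ 3.2317 → capped at 1

0.648 ≤ PN ≤ 1.000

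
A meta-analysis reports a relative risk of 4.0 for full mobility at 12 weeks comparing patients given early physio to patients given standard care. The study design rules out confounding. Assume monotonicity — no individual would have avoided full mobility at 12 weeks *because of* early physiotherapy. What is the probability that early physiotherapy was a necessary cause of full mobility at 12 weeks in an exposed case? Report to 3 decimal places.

PN ≈ 0.750

Under exogeneity and monotonicity, PN = (RR − 1) / RR = 1 − 1/RR.
PN = (4.0 − 1) / 4.0 = 3 / 4.0 ≈ 0.7500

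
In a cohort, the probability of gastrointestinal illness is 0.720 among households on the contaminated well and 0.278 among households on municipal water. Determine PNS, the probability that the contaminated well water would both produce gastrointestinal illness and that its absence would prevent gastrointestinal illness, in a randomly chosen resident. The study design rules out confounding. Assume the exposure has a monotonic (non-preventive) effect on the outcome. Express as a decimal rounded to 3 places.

Let p₁ = 0.72, p₀ = 0.278.
Under exogeneity and monotonicity, PNS = p₁ − p₀.
PNS = 0.72 − 0.278 = 0.442

PNS ≈ 0.442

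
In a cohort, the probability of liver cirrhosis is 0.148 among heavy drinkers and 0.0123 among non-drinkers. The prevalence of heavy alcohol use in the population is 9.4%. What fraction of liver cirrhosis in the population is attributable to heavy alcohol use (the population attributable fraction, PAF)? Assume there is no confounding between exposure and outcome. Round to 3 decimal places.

Let p₁ = 0.148, p₀ = 0.0123.
Overall risk P(Y=1) = π·p₁ + (1−π)·p₀ = 0.094×0.148 + 0.906×0.0123 = 0.025056.
Under exogeneity, PAF = [P(Y=1) − p₀] / P(Y=1).
PAF = (0.025056 − 0.0123) / 0.025056 ≈ 0.5091

PAF ≈ 0.509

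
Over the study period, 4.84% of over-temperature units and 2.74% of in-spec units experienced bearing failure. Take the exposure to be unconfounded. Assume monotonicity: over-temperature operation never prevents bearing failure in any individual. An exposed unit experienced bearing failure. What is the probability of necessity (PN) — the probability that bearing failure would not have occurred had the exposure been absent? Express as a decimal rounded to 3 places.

PN ≈ 0.434

p₁ = 0.0484, p₀ = 0.0274.
Under exogeneity and monotonicity, PN = (p₁ − p₀) / p₁.
PN = (0.0484 − 0.0274) / 0.0484 = 0.021 / 0.0484 ≈ 0.4339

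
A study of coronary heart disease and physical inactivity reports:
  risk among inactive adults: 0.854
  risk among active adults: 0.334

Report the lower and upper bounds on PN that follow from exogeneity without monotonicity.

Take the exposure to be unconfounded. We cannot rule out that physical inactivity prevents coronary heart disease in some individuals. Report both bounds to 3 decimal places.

0.609 ≤ PN ≤ 0.780

Let p₁ = 0.854, p₀ = 0.334.
Under exogeneity alone the bounds on PN are max{0,(p₁−p₀)/p₁} ≤ PN ≤ min{1,(1−p₀)/p₁}.
  lower = (p₁ − p₀)/p₁ = 0.52 / 0.854 ≈ 0.6089
  upper = min{1, (1 − p₀)/p₁} = 0.666 / 0.854 ≈ 0.7799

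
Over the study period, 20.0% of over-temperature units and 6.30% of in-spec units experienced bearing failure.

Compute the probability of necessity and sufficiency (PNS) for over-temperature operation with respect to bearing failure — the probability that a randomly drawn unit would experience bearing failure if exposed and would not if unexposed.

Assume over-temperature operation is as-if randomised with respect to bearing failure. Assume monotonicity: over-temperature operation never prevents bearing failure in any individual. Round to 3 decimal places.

PNS ≈ 0.137

p₁ = 0.2, p₀ = 0.063.
Under exogeneity and monotonicity, PNS = p₁ − p₀.
PNS = 0.2 − 0.063 = 0.137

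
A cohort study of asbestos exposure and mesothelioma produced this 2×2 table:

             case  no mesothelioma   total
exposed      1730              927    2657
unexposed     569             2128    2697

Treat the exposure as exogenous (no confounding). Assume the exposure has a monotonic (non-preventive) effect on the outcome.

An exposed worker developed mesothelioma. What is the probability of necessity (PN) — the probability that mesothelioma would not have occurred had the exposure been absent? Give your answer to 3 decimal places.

PN ≈ 0.676

p₁ = P(outcome | exposed) = 1730/2657 = 0.65111
p₀ = P(outcome | unexposed) = 569/2697 = 0.21098
Under exogeneity and monotonicity, PN = (p₁ − p₀) / p₁.
PN = (0.65111 − 0.21098) / 0.65111 = 0.44014 / 0.65111 ≈ 0.6760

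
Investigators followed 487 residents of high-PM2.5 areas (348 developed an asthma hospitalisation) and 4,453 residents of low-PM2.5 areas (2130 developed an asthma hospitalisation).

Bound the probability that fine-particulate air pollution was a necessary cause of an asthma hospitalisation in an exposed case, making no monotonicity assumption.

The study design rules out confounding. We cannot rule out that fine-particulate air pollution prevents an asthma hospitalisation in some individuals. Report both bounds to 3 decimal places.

0.331 ≤ PN ≤ 0.730

p₁ = P(outcome | exposed) = 348/487 = 0.71458
p₀ = P(outcome | unexposed) = 2130/4453 = 0.47833
Under exogeneity alone the bounds on PN are max{0,(p₁−p₀)/p₁} ≤ PN ≤ min{1,(1−p₀)/p₁}.
  lower = (p₁ − p₀)/p₁ = 0.23625 / 0.71458 ≈ 0.3306
  upper = min{1, (1 − p₀)/p₁} = 0.52167 / 0.71458 ≈ 0.7300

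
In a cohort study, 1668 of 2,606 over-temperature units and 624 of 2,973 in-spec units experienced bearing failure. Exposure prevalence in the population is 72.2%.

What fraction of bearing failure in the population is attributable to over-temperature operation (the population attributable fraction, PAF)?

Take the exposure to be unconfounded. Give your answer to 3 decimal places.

PAF ≈ 0.597

p₁ = P(outcome | exposed) = 1668/2606 = 0.64006
p₀ = P(outcome | unexposed) = 624/2973 = 0.20989
Overall risk P(Y=1) = π·p₁ + (1−π)·p₀ = 0.722×0.64006 + 0.278×0.20989 = 0.52047.
Under exogeneity, PAF = [P(Y=1) − p₀] / P(Y=1).
PAF = (0.52047 − 0.20989) / 0.52047 ≈ 0.5967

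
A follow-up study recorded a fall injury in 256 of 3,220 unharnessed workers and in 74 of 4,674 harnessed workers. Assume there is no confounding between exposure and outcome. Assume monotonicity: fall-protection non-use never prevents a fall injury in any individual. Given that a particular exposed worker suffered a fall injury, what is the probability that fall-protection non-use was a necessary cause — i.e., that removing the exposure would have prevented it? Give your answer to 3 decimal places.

PN ≈ 0.801

p₁ = P(outcome | exposed) = 256/3220 = 0.079503
p₀ = P(outcome | unexposed) = 74/4674 = 0.015832
Under exogeneity and monotonicity, PN = (p₁ − p₀) / p₁.
PN = (0.079503 − 0.015832) / 0.079503 = 0.063671 / 0.079503 ≈ 0.8009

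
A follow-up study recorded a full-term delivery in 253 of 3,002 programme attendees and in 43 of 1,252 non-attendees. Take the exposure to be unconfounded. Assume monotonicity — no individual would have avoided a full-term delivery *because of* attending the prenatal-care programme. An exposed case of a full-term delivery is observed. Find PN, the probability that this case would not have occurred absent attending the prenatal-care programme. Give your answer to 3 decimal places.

p₁ = P(outcome | exposed) = 253/3002 = 0.084277
p₀ = P(outcome | unexposed) = 43/1252 = 0.034345
Under exogeneity and monotonicity, PN = (p₁ − p₀) / p₁.
PN = (0.084277 − 0.034345) / 0.084277 = 0.049932 / 0.084277 ≈ 0.5925

PN ≈ 0.592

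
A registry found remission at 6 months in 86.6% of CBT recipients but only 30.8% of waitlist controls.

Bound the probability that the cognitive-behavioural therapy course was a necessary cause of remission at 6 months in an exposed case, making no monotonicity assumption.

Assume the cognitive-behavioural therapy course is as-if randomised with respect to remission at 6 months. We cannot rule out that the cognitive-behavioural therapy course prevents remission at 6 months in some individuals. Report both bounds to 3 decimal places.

p₁ = 0.866, p₀ = 0.308.
Under exogeneity alone the bounds on PN are max{0,(p₁−p₀)/p₁} ≤ PN ≤ min{1,(1−p₀)/p₁}.
  lower = (p₁ − p₀)/p₁ = 0.558 / 0.866 ≈ 0.6443
  upper = min{1, (1 − p₀)/p₁} = 0.692 / 0.866 ≈ 0.7991

0.644 ≤ PN ≤ 0.799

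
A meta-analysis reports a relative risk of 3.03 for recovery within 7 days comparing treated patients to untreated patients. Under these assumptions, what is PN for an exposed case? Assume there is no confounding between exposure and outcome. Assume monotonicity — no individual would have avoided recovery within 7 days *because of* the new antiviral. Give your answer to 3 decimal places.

Under exogeneity and monotonicity, PN = (RR − 1) / RR = 1 − 1/RR.
PN = (3.03 − 1) / 3.03 = 2.03 / 3.03 ≈ 0.6700

PN ≈ 0.670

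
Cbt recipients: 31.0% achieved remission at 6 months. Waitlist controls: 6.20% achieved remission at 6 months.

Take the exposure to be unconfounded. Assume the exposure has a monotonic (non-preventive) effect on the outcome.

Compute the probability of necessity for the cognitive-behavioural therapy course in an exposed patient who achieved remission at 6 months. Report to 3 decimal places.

p₁ = 0.31, p₀ = 0.062.
Under exogeneity and monotonicity, PN = (p₁ − p₀) / p₁.
PN = (0.31 − 0.062) / 0.31 = 0.248 / 0.31 ≈ 0.8000

PN ≈ 0.800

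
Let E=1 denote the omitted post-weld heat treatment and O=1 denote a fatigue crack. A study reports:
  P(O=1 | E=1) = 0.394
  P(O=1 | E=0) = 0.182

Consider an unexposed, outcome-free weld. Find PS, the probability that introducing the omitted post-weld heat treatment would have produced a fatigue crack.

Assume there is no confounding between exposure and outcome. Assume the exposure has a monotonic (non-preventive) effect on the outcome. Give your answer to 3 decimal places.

Let p₁ = 0.394, p₀ = 0.182.
Under exogeneity and monotonicity, PS = (p₁ − p₀) / (1 − p₀).
PS = (0.394 − 0.182) / (1 − 0.182) = 0.212 / 0.818 ≈ 0.2592

PS ≈ 0.259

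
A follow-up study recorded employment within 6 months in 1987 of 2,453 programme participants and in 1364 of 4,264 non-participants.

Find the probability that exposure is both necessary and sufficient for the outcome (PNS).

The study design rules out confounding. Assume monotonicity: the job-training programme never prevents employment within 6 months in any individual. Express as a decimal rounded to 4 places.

PNS ≈ 0.4901

p₁ = P(outcome | exposed) = 1987/2453 = 0.81003
p₀ = P(outcome | unexposed) = 1364/4264 = 0.31989
Under exogeneity and monotonicity, PNS = p₁ − p₀.
PNS = 0.81003 − 0.31989 = 0.49014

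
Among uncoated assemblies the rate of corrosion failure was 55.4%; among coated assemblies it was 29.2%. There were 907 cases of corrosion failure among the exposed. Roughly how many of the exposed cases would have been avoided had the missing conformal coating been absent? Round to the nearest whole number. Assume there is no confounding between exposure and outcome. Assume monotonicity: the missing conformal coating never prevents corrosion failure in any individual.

p₁ = 0.554, p₀ = 0.292.
PN = (p₁ − p₀)/p₁ = (0.554 − 0.292) / 0.554 ≈ 0.47292.
Attributable cases ≈ PN × (exposed cases) = 0.47292 × 907 ≈ 428.94.

about 429 cases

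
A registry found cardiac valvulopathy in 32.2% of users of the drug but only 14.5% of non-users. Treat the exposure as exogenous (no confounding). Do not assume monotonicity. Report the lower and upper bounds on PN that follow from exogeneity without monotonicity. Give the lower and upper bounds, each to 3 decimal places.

0.550 ≤ PN ≤ 1.000

p₁ = 0.322, p₀ = 0.145.
Under exogeneity alone the bounds on PN are max{0,(p₁−p₀)/p₁} ≤ PN ≤ min{1,(1−p₀)/p₁}.
  lower = (p₁ − p₀)/p₁ = 0.177 / 0.322 ≈ 0.5497
  upper = min{1, (1 − p₀)/p₁} = 0.855 / 0.322 ≈ 2.6553 → capped at 1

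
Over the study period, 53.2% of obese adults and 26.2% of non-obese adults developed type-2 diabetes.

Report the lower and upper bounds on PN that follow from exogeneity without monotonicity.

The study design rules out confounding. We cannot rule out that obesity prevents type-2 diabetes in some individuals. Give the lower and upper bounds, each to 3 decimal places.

p₁ = 0.532, p₀ = 0.262.
Under exogeneity alone the bounds on PN are max{0,(p₁−p₀)/p₁} ≤ PN ≤ min{1,(1−p₀)/p₁}.
  lower = (p₁ − p₀)/p₁ = 0.27 / 0.532 ≈ 0.5075
  upper = min{1, (1 − p₀)/p₁} = 0.738 / 0.532 ≈ 1.3872 → capped at 1

0.508 ≤ PN ≤ 1.000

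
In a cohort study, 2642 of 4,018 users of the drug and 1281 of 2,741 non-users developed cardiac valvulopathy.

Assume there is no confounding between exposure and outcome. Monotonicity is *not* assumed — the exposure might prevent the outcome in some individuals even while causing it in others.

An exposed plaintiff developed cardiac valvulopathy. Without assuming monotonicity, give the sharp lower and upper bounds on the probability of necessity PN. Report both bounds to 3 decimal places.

0.289 ≤ PN ≤ 0.810

p₁ = P(outcome | exposed) = 2642/4018 = 0.65754
p₀ = P(outcome | unexposed) = 1281/2741 = 0.46735
Under exogeneity alone the bounds on PN are max{0,(p₁−p₀)/p₁} ≤ PN ≤ min{1,(1−p₀)/p₁}.
  lower = (p₁ − p₀)/p₁ = 0.19019 / 0.65754 ≈ 0.2892
  upper = min{1, (1 − p₀)/p₁} = 0.53265 / 0.65754 ≈ 0.8101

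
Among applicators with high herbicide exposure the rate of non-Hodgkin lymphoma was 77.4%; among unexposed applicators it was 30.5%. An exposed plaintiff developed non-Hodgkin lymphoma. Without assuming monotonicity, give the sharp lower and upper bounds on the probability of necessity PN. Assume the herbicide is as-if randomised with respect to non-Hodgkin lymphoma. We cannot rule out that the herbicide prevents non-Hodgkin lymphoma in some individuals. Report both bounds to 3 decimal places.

p₁ = 0.774, p₀ = 0.305.
Under exogeneity alone the bounds on PN are max{0,(p₁−p₀)/p₁} ≤ PN ≤ min{1,(1−p₀)/p₁}.
  lower = (p₁ − p₀)/p₁ = 0.469 / 0.774 ≈ 0.6059
  upper = min{1, (1 − p₀)/p₁} = 0.695 / 0.774 ≈ 0.8979

0.606 ≤ PN ≤ 0.898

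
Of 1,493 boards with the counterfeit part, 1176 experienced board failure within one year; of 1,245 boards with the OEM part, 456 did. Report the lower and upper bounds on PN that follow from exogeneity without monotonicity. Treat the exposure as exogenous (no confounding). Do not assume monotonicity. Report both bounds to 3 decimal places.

0.535 ≤ PN ≤ 0.805

p₁ = P(outcome | exposed) = 1176/1493 = 0.78768
p₀ = P(outcome | unexposed) = 456/1245 = 0.36627
Under exogeneity alone the bounds on PN are max{0,(p₁−p₀)/p₁} ≤ PN ≤ min{1,(1−p₀)/p₁}.
  lower = (p₁ − p₀)/p₁ = 0.42141 / 0.78768 ≈ 0.5350
  upper = min{1, (1 − p₀)/p₁} = 0.63373 / 0.78768 ≈ 0.8046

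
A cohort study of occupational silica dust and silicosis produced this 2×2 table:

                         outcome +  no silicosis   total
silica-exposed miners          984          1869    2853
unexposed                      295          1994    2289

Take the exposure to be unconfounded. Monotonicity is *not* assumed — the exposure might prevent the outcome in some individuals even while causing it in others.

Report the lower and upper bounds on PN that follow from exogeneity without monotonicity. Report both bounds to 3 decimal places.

0.626 ≤ PN ≤ 1.000

p₁ = P(outcome | exposed) = 984/2853 = 0.3449
p₀ = P(outcome | unexposed) = 295/2289 = 0.12888
Under exogeneity alone the bounds on PN are max{0,(p₁−p₀)/p₁} ≤ PN ≤ min{1,(1−p₀)/p₁}.
  lower = (p₁ − p₀)/p₁ = 0.21602 / 0.3449 ≈ 0.6263
  upper = min{1, (1 − p₀)/p₁} = 0.87112 / 0.3449 ≈ 2.5257 → capped at 1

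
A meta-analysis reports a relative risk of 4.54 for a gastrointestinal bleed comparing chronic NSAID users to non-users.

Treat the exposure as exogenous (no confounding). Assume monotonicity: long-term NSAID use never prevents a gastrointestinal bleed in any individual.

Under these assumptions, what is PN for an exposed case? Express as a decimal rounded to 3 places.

Under exogeneity and monotonicity, PN = (RR − 1) / RR = 1 − 1/RR.
PN = (4.54 − 1) / 4.54 = 3.54 / 4.54 ≈ 0.7797

PN ≈ 0.780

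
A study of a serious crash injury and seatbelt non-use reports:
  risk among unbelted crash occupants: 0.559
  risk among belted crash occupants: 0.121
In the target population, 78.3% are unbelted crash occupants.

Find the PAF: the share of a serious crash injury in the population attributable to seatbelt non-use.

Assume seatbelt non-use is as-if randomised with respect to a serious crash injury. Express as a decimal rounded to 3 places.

Let p₁ = 0.559, p₀ = 0.121.
Overall risk P(Y=1) = π·p₁ + (1−π)·p₀ = 0.783×0.559 + 0.217×0.121 = 0.46395.
Under exogeneity, PAF = [P(Y=1) − p₀] / P(Y=1).
PAF = (0.46395 − 0.121) / 0.46395 ≈ 0.7392

PAF ≈ 0.739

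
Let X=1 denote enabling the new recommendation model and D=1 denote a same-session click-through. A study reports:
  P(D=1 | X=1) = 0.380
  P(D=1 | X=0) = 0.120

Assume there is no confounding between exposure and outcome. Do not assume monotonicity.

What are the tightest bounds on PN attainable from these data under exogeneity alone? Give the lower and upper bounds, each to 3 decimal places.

Let p₁ = 0.38, p₀ = 0.12.
Under exogeneity alone the bounds on PN are max{0,(p₁−p₀)/p₁} ≤ PN ≤ min{1,(1−p₀)/p₁}.
  lower = (p₁ − p₀)/p₁ = 0.26 / 0.38 ≈ 0.6842
  upper = min{1, (1 − p₀)/p₁} = 0.88 / 0.38 ≈ 2.3158 → capped at 1

0.684 ≤ PN ≤ 1.000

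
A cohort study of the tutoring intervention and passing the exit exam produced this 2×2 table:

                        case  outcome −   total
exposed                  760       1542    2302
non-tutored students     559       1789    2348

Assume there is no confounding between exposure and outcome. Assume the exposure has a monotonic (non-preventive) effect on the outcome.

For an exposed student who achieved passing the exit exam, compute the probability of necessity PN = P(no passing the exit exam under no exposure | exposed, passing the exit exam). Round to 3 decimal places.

PN ≈ 0.279

p₁ = P(outcome | exposed) = 760/2302 = 0.33015
p₀ = P(outcome | unexposed) = 559/2348 = 0.23807
Under exogeneity and monotonicity, PN = (p₁ − p₀)/p₁.
PN = (0.33015 − 0.23807) / 0.33015 ≈ 0.2789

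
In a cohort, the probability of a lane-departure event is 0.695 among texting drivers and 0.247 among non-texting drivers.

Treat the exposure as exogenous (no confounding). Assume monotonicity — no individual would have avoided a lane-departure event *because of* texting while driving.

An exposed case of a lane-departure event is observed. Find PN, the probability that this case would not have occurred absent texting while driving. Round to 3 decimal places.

Let p₁ = 0.695, p₀ = 0.247.
Under exogeneity and monotonicity, PN = (p₁ − p₀) / p₁.
PN = (0.695 − 0.247) / 0.695 = 0.448 / 0.695 ≈ 0.6446

PN ≈ 0.645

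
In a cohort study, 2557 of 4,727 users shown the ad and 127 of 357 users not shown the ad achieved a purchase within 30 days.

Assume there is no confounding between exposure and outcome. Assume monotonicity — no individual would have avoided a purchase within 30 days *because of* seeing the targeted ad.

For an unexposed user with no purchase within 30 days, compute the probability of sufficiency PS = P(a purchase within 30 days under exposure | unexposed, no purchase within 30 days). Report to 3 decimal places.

PS ≈ 0.287

p₁ = P(outcome | exposed) = 2557/4727 = 0.54094
p₀ = P(outcome | unexposed) = 127/357 = 0.35574
Under exogeneity and monotonicity, PS = (p₁ − p₀) / (1 − p₀).
PS = (0.54094 − 0.35574) / (1 − 0.35574) = 0.18519 / 0.64426 ≈ 0.2875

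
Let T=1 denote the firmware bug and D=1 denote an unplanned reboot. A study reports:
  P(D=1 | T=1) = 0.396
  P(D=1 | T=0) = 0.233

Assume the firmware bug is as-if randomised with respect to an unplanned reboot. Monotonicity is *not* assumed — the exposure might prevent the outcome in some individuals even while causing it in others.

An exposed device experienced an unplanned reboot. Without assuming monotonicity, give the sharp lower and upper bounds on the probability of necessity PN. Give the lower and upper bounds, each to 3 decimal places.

Let p₁ = 0.396, p₀ = 0.233.
Under exogeneity alone the bounds on PN are max{0,(p₁−p₀)/p₁} ≤ PN ≤ min{1,(1−p₀)/p₁}.
  lower = (p₁ − p₀)/p₁ = 0.163 / 0.396 ≈ 0.4116
  upper = min{1, (1 − p₀)/p₁} = 0.767 / 0.396 ≈ 1.9369 → capped at 1

0.412 ≤ PN ≤ 1.000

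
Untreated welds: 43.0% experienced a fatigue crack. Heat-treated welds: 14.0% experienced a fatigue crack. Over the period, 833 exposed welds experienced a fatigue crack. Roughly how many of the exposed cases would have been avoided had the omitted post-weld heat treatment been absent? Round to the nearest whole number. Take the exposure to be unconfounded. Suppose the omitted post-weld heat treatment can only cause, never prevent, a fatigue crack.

p₁ = 0.43, p₀ = 0.14.
PN = (p₁ − p₀)/p₁ = (0.43 − 0.14) / 0.43 ≈ 0.67442.
Attributable cases ≈ PN × (exposed cases) = 0.67442 × 833 ≈ 561.79.

about 562 cases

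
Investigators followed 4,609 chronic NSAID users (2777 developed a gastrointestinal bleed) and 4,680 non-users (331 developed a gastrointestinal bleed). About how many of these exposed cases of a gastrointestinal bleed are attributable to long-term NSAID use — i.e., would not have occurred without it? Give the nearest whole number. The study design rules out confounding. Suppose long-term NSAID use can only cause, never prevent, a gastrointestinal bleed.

p₁ = P(outcome | exposed) = 2777/4609 = 0.60252
p₀ = P(outcome | unexposed) = 331/4680 = 0.070726
PN = (p₁ − p₀)/p₁ = (0.60252 − 0.070726) / 0.60252 ≈ 0.88261.
Attributable cases ≈ PN × (exposed cases) = 0.88261 × 2777 ≈ 2451.02.

about 2451 cases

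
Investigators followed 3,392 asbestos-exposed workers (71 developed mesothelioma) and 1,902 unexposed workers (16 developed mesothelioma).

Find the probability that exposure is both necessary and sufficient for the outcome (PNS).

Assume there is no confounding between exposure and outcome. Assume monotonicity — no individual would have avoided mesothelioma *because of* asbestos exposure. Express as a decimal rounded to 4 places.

p₁ = P(outcome | exposed) = 71/3392 = 0.020932
p₀ = P(outcome | unexposed) = 16/1902 = 0.0084122
Under exogeneity and monotonicity, PNS = p₁ − p₀.
PNS = 0.020932 − 0.0084122 = 0.012519

PNS ≈ 0.0125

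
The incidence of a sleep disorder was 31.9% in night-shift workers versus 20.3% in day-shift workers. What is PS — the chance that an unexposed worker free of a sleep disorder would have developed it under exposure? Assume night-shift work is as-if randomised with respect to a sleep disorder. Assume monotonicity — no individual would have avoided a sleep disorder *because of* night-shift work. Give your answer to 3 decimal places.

p₁ = 0.319, p₀ = 0.203.
Under exogeneity and monotonicity, PS = (p₁ − p₀) / (1 − p₀).
PS = (0.319 − 0.203) / (1 − 0.203) = 0.116 / 0.797 ≈ 0.1455

PS ≈ 0.146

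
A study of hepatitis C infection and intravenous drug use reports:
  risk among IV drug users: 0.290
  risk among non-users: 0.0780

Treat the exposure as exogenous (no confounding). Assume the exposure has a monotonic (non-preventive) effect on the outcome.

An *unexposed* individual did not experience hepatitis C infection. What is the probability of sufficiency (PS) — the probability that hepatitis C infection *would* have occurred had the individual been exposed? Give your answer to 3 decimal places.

Let p₁ = 0.29, p₀ = 0.078.
Under exogeneity and monotonicity, PS = (p₁ − p₀) / (1 − p₀).
PS = (0.29 − 0.078) / (1 − 0.078) = 0.212 / 0.922 ≈ 0.2299

PS ≈ 0.230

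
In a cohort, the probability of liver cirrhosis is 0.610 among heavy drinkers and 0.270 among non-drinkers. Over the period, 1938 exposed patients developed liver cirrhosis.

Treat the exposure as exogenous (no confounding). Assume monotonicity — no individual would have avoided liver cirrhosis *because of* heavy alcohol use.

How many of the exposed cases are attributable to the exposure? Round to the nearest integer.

about 1080 cases

Let p₁ = 0.61, p₀ = 0.27.
PN = (p₁ − p₀)/p₁ = (0.61 − 0.27) / 0.61 ≈ 0.55738.
Attributable cases ≈ PN × (exposed cases) = 0.55738 × 1938 ≈ 1080.20.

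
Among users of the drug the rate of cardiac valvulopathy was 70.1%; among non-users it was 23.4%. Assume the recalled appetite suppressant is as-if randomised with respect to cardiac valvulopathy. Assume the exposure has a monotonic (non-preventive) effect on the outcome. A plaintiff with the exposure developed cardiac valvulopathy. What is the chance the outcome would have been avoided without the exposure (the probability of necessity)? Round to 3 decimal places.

p₁ = 0.701, p₀ = 0.234.
Under exogeneity and monotonicity, PN = (p₁ − p₀) / p₁.
PN = (0.701 − 0.234) / 0.701 = 0.467 / 0.701 ≈ 0.6662

PN ≈ 0.666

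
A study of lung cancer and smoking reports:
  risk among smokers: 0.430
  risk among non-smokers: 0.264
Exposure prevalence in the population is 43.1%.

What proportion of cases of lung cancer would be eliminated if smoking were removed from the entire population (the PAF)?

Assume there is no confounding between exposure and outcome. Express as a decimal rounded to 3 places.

PAF ≈ 0.213

Let p₁ = 0.43, p₀ = 0.264.
Overall risk P(Y=1) = π·p₁ + (1−π)·p₀ = 0.431×0.43 + 0.569×0.264 = 0.33555.
Under exogeneity, PAF = [P(Y=1) − p₀] / P(Y=1).
PAF = (0.33555 − 0.264) / 0.33555 ≈ 0.2132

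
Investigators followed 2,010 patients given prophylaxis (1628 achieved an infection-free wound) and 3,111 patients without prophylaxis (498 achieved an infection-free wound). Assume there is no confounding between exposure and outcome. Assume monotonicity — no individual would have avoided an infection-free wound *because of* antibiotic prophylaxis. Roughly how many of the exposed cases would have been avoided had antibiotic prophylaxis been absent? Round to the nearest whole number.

p₁ = P(outcome | exposed) = 1628/2010 = 0.80995
p₀ = P(outcome | unexposed) = 498/3111 = 0.16008
PN = (p₁ − p₀)/p₁ = (0.80995 − 0.16008) / 0.80995 ≈ 0.80236.
Attributable cases ≈ PN × (exposed cases) = 0.80236 × 1628 ≈ 1306.24.

about 1306 cases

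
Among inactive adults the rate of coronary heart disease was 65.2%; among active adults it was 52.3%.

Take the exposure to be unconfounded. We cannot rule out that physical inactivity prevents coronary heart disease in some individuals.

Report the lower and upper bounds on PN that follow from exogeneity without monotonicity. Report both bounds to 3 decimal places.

p₁ = 0.652, p₀ = 0.523.
Under exogeneity alone the bounds on PN are max{0,(p₁−p₀)/p₁} ≤ PN ≤ min{1,(1−p₀)/p₁}.
  lower = (p₁ − p₀)/p₁ = 0.129 / 0.652 ≈ 0.1979
  upper = min{1, (1 − p₀)/p₁} = 0.477 / 0.652 ≈ 0.7316

0.198 ≤ PN ≤ 0.732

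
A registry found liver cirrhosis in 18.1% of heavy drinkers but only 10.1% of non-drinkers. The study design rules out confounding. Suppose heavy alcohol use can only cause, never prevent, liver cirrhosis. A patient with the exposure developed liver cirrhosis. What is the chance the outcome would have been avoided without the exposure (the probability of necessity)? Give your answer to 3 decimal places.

p₁ = 0.181, p₀ = 0.101.
Under exogeneity and monotonicity, PN = (p₁ − p₀) / p₁.
PN = (0.181 − 0.101) / 0.181 = 0.08 / 0.181 ≈ 0.4420

PN ≈ 0.442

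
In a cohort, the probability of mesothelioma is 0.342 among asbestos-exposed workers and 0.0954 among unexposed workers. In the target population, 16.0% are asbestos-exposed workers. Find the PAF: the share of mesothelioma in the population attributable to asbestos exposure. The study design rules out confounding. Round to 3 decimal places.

PAF ≈ 0.293

Let p₁ = 0.342, p₀ = 0.0954.
Overall risk P(Y=1) = π·p₁ + (1−π)·p₀ = 0.16×0.342 + 0.84×0.0954 = 0.13486.
Under exogeneity, PAF = [P(Y=1) − p₀] / P(Y=1).
PAF = (0.13486 − 0.0954) / 0.13486 ≈ 0.2926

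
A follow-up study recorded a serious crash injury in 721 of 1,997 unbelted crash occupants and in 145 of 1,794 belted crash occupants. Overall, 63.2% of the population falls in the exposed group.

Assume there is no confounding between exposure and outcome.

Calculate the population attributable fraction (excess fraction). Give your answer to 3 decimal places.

p₁ = P(outcome | exposed) = 721/1997 = 0.36104
p₀ = P(outcome | unexposed) = 145/1794 = 0.080825
Overall risk P(Y=1) = π·p₁ + (1−π)·p₀ = 0.632×0.36104 + 0.368×0.080825 = 0.25792.
Under exogeneity, PAF = [P(Y=1) − p₀] / P(Y=1).
PAF = (0.25792 − 0.080825) / 0.25792 ≈ 0.6866

PAF ≈ 0.687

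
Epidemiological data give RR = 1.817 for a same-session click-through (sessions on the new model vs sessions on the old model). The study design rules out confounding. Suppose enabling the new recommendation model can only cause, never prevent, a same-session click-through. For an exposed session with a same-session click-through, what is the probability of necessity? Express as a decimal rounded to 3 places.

PN ≈ 0.450

Under exogeneity and monotonicity, PN = (RR − 1) / RR = 1 − 1/RR.
PN = (1.817 − 1) / 1.817 = 0.817 / 1.817 ≈ 0.4496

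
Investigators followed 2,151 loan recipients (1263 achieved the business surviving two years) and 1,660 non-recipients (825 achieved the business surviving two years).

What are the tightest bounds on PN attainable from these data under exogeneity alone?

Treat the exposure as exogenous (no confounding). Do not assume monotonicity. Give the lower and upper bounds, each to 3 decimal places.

0.154 ≤ PN ≤ 0.857

p₁ = P(outcome | exposed) = 1263/2151 = 0.58717
p₀ = P(outcome | unexposed) = 825/1660 = 0.49699
Under exogeneity alone the bounds on PN are max{0,(p₁−p₀)/p₁} ≤ PN ≤ min{1,(1−p₀)/p₁}.
  lower = (p₁ − p₀)/p₁ = 0.090181 / 0.58717 ≈ 0.1536
  upper = min{1, (1 − p₀)/p₁} = 0.50301 / 0.58717 ≈ 0.8567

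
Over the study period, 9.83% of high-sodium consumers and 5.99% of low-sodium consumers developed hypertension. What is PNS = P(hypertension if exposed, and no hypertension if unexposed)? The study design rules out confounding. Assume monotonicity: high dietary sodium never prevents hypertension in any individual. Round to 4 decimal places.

PNS ≈ 0.0384

p₁ = 0.0983, p₀ = 0.0599.
Under exogeneity and monotonicity, PNS = p₁ − p₀.
PNS = 0.0983 − 0.0599 = 0.0384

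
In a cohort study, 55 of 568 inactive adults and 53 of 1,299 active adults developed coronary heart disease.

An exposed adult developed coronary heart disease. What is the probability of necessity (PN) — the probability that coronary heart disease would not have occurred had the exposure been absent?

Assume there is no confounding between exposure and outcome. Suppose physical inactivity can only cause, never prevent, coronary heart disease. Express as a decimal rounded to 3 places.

p₁ = P(outcome | exposed) = 55/568 = 0.096831
p₀ = P(outcome | unexposed) = 53/1299 = 0.040801
Under exogeneity and monotonicity, PN = (p₁ − p₀) / p₁.
PN = (0.096831 − 0.040801) / 0.096831 = 0.05603 / 0.096831 ≈ 0.5786

PN ≈ 0.579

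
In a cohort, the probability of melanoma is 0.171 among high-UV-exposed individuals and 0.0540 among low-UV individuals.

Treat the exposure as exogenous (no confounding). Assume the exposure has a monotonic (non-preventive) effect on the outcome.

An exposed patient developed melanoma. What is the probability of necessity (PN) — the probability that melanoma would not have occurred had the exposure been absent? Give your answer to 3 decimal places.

Let p₁ = 0.171, p₀ = 0.054.
Under exogeneity and monotonicity, PN = (p₁ − p₀) / p₁.
PN = (0.171 − 0.054) / 0.171 = 0.117 / 0.171 ≈ 0.6842

PN ≈ 0.684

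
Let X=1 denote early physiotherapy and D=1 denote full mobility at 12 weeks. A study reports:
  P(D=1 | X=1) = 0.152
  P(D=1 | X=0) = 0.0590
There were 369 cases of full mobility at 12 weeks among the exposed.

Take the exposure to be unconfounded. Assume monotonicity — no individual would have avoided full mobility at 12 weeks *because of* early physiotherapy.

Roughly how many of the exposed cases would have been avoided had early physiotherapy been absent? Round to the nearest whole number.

about 226 cases

Let p₁ = 0.152, p₀ = 0.059.
PN = (p₁ − p₀)/p₁ = (0.152 − 0.059) / 0.152 ≈ 0.61184.
Attributable cases ≈ PN × (exposed cases) = 0.61184 × 369 ≈ 225.77.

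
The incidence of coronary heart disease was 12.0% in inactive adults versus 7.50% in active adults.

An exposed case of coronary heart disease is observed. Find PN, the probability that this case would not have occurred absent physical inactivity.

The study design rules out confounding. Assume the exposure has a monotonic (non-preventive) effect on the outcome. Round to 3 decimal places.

p₁ = 0.12, p₀ = 0.075.
Under exogeneity and monotonicity, PN = (p₁ − p₀) / p₁.
PN = (0.12 − 0.075) / 0.12 = 0.045 / 0.12 ≈ 0.3750

PN ≈ 0.375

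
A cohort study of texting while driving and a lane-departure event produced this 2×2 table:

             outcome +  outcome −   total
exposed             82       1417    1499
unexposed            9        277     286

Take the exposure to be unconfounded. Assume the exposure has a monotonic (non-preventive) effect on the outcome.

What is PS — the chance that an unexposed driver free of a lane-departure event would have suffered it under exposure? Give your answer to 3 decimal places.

p₁ = P(outcome | exposed) = 82/1499 = 0.054703
p₀ = P(outcome | unexposed) = 9/286 = 0.031469
Under exogeneity and monotonicity, PS = (p₁ − p₀)/(1 − p₀).
PS = (0.054703 − 0.031469) / 0.96853 ≈ 0.0240

PS ≈ 0.024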